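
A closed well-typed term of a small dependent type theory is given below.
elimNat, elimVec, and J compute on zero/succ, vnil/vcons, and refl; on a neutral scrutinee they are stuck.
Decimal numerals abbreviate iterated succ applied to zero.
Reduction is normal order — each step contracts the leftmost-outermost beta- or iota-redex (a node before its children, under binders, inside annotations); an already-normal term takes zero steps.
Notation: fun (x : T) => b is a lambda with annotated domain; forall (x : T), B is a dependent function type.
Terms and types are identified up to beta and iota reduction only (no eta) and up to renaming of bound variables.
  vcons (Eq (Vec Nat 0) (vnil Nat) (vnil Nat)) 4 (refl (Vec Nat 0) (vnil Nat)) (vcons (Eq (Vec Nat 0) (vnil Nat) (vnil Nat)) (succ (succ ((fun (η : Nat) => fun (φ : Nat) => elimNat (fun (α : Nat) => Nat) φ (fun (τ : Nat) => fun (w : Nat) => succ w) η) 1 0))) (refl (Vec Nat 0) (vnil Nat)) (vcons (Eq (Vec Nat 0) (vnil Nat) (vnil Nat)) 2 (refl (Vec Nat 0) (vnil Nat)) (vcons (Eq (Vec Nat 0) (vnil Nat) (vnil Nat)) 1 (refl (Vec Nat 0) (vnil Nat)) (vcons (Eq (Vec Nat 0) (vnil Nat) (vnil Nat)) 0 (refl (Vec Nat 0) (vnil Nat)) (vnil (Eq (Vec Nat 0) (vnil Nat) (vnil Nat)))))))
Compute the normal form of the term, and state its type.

reduced normal form:
  vcons (Eq (Vec Nat 0) (vnil Nat) (vnil Nat)) 4 (refl (Vec Nat 0) (vnil Nat)) (vcons (Eq (Vec Nat 0) (vnil Nat) (vnil Nat)) 3 (refl (Vec Nat 0) (vnil Nat)) (vcons (Eq (Vec Nat 0) (vnil Nat) (vnil Nat)) 2 (refl (Vec Nat 0) (vnil Nat)) (vcons (Eq (Vec Nat 0) (vnil Nat) (vnil Nat)) 1 (refl (Vec Nat 0) (vnil Nat)) (vcons (Eq (Vec Nat 0) (vnil Nat) (vnil Nat)) 0 (refl (Vec Nat 0) (vnil Nat)) (vnil (Eq (Vec Nat 0) (vnil Nat) (vnil Nat)))))))
type:
  Vec (Eq (Vec Nat 0) (vnil Nat) (vnil Nat)) 5
observation: contracting a beta-redex first, the term normalizes in 6 steps.


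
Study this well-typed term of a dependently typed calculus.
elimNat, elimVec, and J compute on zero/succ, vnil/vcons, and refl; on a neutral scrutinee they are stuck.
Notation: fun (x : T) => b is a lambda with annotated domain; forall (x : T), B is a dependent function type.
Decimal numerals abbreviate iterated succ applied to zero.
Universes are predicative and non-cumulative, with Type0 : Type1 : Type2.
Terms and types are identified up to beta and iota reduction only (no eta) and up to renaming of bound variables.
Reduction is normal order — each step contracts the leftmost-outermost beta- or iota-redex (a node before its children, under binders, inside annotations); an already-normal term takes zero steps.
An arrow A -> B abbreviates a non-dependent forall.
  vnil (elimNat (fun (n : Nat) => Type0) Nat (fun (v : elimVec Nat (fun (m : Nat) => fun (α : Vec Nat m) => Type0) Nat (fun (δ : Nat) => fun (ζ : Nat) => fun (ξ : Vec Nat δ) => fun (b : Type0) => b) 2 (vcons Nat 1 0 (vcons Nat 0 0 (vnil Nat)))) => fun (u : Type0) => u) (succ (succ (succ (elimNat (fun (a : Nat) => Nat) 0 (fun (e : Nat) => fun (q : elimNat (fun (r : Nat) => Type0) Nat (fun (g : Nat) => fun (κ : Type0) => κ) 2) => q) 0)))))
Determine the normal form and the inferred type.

normal form:
  vnil Nat
inferred type:
  Vec Nat 0
observation: 22 normal-order steps separate the term from its normal form.


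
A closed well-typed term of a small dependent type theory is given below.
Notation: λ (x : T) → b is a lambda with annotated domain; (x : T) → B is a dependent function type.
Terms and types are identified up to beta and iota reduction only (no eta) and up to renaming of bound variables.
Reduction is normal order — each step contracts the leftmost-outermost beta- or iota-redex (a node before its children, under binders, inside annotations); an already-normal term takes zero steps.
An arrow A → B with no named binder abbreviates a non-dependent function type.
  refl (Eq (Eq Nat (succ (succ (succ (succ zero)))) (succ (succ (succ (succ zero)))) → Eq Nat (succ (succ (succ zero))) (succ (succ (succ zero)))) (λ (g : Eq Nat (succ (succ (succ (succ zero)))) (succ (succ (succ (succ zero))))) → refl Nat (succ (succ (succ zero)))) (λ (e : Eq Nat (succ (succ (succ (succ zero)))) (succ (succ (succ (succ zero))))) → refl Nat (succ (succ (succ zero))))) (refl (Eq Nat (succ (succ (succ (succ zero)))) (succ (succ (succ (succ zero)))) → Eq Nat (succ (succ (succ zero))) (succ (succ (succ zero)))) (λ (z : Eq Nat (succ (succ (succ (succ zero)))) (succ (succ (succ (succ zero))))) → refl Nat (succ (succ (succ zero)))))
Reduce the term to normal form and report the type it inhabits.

resulting normal form:
  refl (Eq (Eq Nat (succ (succ (succ (succ zero)))) (succ (succ (succ (succ zero)))) → Eq Nat (succ (succ (succ zero))) (succ (succ (succ zero)))) (λ (g : Eq Nat (succ (succ (succ (succ zero)))) (succ (succ (succ (succ zero))))) → refl Nat (succ (succ (succ zero)))) (λ (e : Eq Nat (succ (succ (succ (succ zero)))) (succ (succ (succ (succ zero))))) → refl Nat (succ (succ (succ zero))))) (refl (Eq Nat (succ (succ (succ (succ zero)))) (succ (succ (succ (succ zero)))) → Eq Nat (succ (succ (succ zero))) (succ (succ (succ zero)))) (λ (z : Eq Nat (succ (succ (succ (succ zero)))) (succ (succ (succ (succ zero))))) → refl Nat (succ (succ (succ zero)))))
type:
  Eq (Eq (Eq Nat (succ (succ (succ (succ zero)))) (succ (succ (succ (succ zero)))) → Eq Nat (succ (succ (succ zero))) (succ (succ (succ zero)))) (λ (g : Eq Nat (succ (succ (succ (succ zero)))) (succ (succ (succ (succ zero))))) → refl Nat (succ (succ (succ zero)))) (λ (e : Eq Nat (succ (succ (succ (succ zero)))) (succ (succ (succ (succ zero))))) → refl Nat (succ (succ (succ zero))))) (refl (Eq Nat (succ (succ (succ (succ zero)))) (succ (succ (succ (succ zero)))) → Eq Nat (succ (succ (succ zero))) (succ (succ (succ zero)))) (λ (z : Eq Nat (succ (succ (succ (succ zero)))) (succ (succ (succ (succ zero))))) → refl Nat (succ (succ (succ zero))))) (refl (Eq Nat (succ (succ (succ (succ zero)))) (succ (succ (succ (succ zero)))) → Eq Nat (succ (succ (succ zero))) (succ (succ (succ zero)))) (λ (ε : Eq Nat (succ (succ (succ (succ zero)))) (succ (succ (succ (succ zero))))) → refl Nat (succ (succ (succ zero)))))


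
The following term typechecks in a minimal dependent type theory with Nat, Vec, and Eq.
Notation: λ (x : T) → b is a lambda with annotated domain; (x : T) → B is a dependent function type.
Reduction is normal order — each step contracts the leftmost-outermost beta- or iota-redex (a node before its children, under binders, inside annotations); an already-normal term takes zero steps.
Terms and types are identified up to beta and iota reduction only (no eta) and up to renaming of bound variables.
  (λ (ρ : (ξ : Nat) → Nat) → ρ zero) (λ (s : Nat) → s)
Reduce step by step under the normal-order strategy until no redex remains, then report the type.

reduction (normal order):
  (λ (ρ : (ξ : Nat) → Nat) → ρ zero) (λ (s : Nat) → s)
  ~> (λ (ρ : Nat) → ρ) zero
  ~> zero
inferred type:
  Nat


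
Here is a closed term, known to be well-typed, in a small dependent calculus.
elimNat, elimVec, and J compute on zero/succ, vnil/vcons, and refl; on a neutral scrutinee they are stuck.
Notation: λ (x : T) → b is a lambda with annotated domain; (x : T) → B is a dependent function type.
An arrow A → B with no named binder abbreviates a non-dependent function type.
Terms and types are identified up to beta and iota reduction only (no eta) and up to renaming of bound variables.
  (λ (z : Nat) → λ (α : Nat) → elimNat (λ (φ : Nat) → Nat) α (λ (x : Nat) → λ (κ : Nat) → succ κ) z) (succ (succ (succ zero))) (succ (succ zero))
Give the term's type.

the term's type:
  Nat


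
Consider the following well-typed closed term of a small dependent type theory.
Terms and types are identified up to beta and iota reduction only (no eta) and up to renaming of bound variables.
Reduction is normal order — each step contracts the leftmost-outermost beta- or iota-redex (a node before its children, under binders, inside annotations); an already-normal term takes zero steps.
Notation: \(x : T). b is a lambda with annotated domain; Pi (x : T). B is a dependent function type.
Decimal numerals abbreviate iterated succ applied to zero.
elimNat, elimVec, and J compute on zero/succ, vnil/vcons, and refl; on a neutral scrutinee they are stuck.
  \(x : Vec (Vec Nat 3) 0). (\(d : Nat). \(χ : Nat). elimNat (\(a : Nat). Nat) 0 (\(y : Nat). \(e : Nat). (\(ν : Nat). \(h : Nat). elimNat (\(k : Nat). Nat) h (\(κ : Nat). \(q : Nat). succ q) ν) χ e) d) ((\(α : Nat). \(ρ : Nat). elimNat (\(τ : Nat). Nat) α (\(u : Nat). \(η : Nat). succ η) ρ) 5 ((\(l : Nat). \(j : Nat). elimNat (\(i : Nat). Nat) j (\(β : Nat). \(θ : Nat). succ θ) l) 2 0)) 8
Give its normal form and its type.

normal form:
  \(x : Vec (Vec Nat 3) 0). 56
the term's type:
  Pi (x : Vec (Vec Nat 3) 0). Nat
observation: contracting a beta-redex first, the term normalizes in 69 steps.


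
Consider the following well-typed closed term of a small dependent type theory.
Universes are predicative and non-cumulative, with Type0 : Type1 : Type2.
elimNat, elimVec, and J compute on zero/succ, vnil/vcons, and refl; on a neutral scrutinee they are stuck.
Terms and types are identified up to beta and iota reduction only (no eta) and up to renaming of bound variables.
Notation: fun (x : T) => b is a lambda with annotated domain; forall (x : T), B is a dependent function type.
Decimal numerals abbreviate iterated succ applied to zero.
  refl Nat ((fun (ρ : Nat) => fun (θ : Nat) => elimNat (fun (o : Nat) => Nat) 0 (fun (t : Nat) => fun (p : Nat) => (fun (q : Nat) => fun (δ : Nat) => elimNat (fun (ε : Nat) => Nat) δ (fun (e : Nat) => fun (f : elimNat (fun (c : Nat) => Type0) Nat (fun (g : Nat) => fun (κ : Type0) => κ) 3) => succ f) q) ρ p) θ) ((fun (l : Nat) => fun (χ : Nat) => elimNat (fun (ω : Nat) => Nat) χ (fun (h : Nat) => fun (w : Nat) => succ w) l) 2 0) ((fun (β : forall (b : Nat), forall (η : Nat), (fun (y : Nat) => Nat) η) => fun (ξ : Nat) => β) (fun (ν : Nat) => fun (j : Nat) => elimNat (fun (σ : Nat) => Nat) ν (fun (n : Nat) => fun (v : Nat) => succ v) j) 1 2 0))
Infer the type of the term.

type:
  Eq Nat 4 4


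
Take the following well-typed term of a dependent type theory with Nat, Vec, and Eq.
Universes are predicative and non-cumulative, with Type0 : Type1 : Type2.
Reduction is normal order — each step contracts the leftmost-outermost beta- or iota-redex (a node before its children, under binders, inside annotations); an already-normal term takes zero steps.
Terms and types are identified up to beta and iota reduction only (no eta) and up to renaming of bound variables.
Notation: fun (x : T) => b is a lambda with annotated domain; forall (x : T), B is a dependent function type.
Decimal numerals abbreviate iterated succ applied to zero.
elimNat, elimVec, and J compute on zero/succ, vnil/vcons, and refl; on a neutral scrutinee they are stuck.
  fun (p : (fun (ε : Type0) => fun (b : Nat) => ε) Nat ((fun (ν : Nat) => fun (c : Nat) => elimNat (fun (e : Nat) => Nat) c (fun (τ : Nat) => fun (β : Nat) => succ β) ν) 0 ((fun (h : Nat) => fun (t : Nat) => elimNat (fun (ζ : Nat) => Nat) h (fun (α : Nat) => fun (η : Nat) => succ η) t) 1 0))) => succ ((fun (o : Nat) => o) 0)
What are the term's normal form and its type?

reduced normal form:
  fun (p : Nat) => 1
the term's type:
  forall (p : Nat), Nat
observation: the first redex contracted is a beta-redex; the normal form is reached in 3 normal-order steps.


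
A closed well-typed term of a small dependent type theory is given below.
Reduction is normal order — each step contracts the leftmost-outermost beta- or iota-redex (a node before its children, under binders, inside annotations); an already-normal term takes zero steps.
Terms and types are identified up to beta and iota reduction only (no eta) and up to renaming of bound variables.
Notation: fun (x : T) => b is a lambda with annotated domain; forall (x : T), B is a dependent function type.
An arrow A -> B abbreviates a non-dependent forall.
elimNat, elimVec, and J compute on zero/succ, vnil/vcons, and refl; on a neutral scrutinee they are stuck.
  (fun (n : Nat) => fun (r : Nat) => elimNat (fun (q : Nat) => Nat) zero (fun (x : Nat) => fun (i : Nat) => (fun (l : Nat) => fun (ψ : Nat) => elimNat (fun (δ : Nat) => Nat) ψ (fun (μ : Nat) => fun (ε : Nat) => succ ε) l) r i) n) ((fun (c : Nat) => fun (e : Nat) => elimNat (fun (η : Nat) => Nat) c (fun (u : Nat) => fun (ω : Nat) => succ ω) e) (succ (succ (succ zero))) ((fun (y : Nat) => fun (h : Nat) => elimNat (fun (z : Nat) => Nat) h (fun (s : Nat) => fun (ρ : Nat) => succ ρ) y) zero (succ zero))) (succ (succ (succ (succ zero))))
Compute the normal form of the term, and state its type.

reduced normal form:
  succ (succ (succ (succ (succ (succ (succ (succ (succ (succ (succ (succ (succ (succ (succ (succ zero)))))))))))))))
the term's type:
  Nat
observation: contracting a beta-redex first, the term normalizes in 39 steps.


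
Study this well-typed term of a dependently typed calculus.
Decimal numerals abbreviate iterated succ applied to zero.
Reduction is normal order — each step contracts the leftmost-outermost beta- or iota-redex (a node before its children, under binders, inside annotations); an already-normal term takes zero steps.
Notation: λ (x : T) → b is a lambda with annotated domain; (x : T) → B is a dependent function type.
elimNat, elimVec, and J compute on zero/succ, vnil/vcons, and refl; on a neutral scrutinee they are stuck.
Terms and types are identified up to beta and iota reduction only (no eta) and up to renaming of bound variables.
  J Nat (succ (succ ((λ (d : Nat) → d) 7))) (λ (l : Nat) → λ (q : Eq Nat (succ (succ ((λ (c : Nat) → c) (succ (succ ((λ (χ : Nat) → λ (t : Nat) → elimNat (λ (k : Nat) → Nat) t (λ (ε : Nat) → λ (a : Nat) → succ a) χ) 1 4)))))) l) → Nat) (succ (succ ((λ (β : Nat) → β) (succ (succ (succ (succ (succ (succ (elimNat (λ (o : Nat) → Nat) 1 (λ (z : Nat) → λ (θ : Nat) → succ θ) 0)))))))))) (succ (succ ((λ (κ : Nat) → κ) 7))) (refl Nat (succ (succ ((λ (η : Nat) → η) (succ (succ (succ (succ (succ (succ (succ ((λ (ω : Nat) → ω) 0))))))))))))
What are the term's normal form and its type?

normal form:
  9
the term's type:
  Nat
observation: 3 normal-order steps separate the term from its normal form.


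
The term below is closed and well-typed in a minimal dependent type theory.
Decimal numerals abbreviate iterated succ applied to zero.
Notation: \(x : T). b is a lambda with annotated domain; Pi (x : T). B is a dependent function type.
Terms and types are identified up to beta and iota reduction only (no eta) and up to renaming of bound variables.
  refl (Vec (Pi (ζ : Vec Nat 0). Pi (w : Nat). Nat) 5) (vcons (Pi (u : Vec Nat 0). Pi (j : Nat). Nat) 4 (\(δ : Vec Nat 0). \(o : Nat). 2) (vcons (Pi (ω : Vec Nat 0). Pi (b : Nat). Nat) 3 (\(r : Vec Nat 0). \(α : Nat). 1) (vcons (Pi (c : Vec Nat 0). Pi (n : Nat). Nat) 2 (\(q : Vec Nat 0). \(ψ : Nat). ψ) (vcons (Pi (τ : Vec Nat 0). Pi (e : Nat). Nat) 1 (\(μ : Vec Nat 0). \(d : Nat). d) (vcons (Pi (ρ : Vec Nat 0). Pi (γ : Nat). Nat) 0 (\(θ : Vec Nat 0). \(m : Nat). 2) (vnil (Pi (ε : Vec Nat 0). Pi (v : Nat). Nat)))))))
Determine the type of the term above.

the term's type:
  Eq (Vec (Pi (ζ : Vec Nat 0). Pi (w : Nat). Nat) 5) (vcons (Pi (u : Vec Nat 0). Pi (j : Nat). Nat) 4 (\(δ : Vec Nat 0). \(o : Nat). 2) (vcons (Pi (ω : Vec Nat 0). Pi (b : Nat). Nat) 3 (\(r : Vec Nat 0). \(α : Nat). 1) (vcons (Pi (c : Vec Nat 0). Pi (n : Nat). Nat) 2 (\(q : Vec Nat 0). \(ψ : Nat). ψ) (vcons (Pi (τ : Vec Nat 0). Pi (e : Nat). Nat) 1 (\(μ : Vec Nat 0). \(d : Nat). d) (vcons (Pi (ρ : Vec Nat 0). Pi (γ : Nat). Nat) 0 (\(θ : Vec Nat 0). \(m : Nat). 2) (vnil (Pi (ε : Vec Nat 0). Pi (v : Nat). Nat))))))) (vcons (Pi (f : Vec Nat 0). Pi (s : Nat). Nat) 4 (\(χ : Vec Nat 0). \(φ : Nat). 2) (vcons (Pi (ξ : Vec Nat 0). Pi (η : Nat). Nat) 3 (\(ν : Vec Nat 0). \(g : Nat). 1) (vcons (Pi (σ : Vec Nat 0). Pi (h : Nat). Nat) 2 (\(β : Vec Nat 0). \(a : Nat). a) (vcons (Pi (i : Vec Nat 0). Pi (x : Nat). Nat) 1 (\(p : Vec Nat 0). \(k : Nat). k) (vcons (Pi (z : Vec Nat 0). Pi (y : Nat). Nat) 0 (\(κ : Vec Nat 0). \(t : Nat). 2) (vnil (Pi (l : Vec Nat 0). Pi (x1 : Nat). Nat)))))))


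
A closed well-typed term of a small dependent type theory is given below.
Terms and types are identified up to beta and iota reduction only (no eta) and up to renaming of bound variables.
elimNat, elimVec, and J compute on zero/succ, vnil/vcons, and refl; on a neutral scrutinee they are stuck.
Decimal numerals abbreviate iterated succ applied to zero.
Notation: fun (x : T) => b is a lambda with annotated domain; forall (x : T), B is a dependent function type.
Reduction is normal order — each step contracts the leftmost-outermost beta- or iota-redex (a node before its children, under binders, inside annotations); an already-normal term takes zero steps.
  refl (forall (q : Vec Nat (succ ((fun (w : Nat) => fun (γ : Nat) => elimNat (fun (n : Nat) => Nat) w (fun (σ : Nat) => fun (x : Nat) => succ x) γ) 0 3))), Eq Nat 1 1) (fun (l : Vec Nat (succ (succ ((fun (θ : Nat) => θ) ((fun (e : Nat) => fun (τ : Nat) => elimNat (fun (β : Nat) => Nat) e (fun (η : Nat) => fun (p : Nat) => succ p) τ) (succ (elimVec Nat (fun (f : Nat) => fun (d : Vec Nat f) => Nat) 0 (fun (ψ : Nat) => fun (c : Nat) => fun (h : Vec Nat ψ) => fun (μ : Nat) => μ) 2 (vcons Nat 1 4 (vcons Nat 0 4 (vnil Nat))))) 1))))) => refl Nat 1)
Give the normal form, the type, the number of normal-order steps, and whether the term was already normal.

resulting normal form:
  refl (forall (q : Vec Nat 4), Eq Nat 1 1) (fun (w : Vec Nat 4) => refl Nat 1)
type:
  Eq (forall (q : Vec Nat 4), Eq Nat 1 1) (fun (w : Vec Nat 4) => refl Nat 1) (fun (γ : Vec Nat 4) => refl Nat 1)
reduction steps (normal order): 30
started in normal form: no
first redex: a beta-redex


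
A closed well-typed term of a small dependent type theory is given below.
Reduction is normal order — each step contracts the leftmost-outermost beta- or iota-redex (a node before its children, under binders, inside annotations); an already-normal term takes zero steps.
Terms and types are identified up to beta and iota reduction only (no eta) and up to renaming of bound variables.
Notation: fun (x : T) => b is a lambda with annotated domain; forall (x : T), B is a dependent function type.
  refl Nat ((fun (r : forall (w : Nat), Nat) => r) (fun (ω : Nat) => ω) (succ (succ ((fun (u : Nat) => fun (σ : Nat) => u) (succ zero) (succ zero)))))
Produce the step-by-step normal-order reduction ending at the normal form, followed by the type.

normal-order reduction sequence:
  refl Nat ((fun (r : forall (w : Nat), Nat) => r) (fun (ω : Nat) => ω) (succ (succ ((fun (u : Nat) => fun (σ : Nat) => u) (succ zero) (succ zero)))))
  ~> refl Nat ((fun (r : Nat) => r) (succ (succ ((fun (w : Nat) => fun (ω : Nat) => w) (succ zero) (succ zero)))))
  ~> refl Nat (succ (succ ((fun (r : Nat) => fun (w : Nat) => r) (succ zero) (succ zero))))
  ~> refl Nat (succ (succ ((fun (r : Nat) => succ zero) (succ zero))))
  ~> refl Nat (succ (succ (succ zero)))
the term's type:
  Eq Nat (succ (succ (succ zero))) (succ (succ (succ zero)))


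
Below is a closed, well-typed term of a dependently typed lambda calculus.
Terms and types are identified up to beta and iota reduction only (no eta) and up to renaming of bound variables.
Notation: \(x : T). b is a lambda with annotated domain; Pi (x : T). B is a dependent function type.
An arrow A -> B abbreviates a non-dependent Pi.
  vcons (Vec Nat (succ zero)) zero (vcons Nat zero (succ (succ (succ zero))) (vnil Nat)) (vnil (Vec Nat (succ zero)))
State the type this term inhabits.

inferred type:
  Vec (Vec Nat (succ zero)) (succ zero)


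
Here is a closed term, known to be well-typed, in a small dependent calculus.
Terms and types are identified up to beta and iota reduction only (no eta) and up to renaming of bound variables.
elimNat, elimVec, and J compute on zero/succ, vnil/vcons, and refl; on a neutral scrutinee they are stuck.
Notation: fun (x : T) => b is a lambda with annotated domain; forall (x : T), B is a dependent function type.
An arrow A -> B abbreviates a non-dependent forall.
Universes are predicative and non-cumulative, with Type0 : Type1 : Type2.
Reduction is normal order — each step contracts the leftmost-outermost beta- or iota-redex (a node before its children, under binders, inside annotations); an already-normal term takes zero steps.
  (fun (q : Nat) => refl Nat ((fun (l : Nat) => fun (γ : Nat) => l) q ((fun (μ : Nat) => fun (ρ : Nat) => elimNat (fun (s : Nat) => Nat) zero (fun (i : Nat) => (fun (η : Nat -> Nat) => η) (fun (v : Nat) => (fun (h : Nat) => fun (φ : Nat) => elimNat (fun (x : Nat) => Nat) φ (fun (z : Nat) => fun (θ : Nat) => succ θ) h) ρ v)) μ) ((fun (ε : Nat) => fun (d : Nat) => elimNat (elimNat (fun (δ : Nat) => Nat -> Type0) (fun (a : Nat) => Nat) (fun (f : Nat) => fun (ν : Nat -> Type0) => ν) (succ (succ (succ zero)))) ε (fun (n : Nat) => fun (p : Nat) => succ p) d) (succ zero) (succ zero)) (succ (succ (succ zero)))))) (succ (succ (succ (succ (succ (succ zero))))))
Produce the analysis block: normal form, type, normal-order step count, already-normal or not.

normal form:
  refl Nat (succ (succ (succ (succ (succ (succ zero))))))
the term's type:
  Eq Nat (succ (succ (succ (succ (succ (succ zero)))))) (succ (succ (succ (succ (succ (succ zero))))))
normal-order step count: 3
started in normal form: no
first contracted redex: a beta-redex


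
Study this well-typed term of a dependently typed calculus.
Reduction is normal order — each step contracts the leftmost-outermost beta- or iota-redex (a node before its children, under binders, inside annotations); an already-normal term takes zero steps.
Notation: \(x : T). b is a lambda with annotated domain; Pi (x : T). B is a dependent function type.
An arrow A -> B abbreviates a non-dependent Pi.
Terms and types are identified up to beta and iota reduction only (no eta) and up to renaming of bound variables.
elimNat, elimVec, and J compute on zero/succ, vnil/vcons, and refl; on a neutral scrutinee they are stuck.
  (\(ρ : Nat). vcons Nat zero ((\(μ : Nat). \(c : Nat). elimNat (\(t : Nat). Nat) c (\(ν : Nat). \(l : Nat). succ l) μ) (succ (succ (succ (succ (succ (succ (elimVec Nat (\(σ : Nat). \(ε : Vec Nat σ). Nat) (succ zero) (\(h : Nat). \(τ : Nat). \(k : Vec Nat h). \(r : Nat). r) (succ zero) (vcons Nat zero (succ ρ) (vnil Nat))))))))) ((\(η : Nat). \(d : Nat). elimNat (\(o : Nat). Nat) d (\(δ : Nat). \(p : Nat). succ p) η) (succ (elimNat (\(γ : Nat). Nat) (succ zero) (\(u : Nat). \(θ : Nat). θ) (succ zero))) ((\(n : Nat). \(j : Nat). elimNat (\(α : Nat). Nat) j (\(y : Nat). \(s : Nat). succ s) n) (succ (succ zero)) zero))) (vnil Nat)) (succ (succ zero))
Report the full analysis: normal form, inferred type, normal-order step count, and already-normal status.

resulting normal form:
  vcons Nat zero (succ (succ (succ (succ (succ (succ (succ (succ (succ (succ (succ zero))))))))))) (vnil Nat)
inferred type:
  Vec Nat (succ zero)
normal-order step count: 53
started in normal form: no
first contracted redex: a beta-redex


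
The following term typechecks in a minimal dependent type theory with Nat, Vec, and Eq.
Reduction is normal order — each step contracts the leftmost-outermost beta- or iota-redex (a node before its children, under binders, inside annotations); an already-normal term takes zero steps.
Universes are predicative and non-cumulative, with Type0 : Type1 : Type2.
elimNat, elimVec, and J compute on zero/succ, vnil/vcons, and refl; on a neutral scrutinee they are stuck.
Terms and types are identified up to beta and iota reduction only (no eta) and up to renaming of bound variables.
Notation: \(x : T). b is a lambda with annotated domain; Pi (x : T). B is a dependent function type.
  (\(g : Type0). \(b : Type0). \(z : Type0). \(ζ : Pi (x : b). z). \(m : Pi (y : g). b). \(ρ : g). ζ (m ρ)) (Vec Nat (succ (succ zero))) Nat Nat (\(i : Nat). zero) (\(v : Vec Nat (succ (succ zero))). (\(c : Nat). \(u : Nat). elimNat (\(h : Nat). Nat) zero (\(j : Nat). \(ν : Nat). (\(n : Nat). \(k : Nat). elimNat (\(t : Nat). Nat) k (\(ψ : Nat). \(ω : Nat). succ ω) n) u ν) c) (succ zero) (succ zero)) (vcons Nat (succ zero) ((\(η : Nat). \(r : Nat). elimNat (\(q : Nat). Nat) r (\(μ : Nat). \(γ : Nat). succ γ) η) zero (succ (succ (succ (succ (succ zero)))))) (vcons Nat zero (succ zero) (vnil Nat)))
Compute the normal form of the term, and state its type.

resulting normal form:
  zero
the term's type:
  Nat
observation: contracting a beta-redex first, the term normalizes in 7 steps.


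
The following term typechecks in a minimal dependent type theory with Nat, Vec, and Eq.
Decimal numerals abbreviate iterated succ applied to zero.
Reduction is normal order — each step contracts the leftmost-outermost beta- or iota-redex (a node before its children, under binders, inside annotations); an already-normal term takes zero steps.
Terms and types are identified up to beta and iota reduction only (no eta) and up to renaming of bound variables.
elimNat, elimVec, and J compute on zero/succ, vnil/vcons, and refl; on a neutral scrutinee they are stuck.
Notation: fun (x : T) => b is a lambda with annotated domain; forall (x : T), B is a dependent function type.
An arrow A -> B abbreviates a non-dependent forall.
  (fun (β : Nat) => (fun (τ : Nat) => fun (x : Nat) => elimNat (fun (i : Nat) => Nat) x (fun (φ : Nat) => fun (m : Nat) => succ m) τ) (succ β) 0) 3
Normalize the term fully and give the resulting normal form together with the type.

normal form:
  4
the term's type:
  Nat
observation: the term reaches its normal form after 16 normal-order steps.


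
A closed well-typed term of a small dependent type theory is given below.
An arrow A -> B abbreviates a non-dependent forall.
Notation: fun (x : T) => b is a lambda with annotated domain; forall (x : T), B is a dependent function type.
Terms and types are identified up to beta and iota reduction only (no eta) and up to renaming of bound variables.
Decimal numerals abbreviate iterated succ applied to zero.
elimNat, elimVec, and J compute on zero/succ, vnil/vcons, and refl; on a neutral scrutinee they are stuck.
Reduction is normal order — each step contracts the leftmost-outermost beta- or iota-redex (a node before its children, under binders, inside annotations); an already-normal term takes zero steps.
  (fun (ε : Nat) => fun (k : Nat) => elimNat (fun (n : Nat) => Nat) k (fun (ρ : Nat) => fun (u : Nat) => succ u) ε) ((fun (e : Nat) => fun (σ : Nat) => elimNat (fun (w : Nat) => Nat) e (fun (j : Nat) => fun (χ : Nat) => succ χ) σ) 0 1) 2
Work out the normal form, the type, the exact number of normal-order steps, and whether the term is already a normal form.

normal form:
  3
inferred type:
  Nat
steps to reach normal form (normal order): 12
already normal: no
first contracted redex: a beta-redex


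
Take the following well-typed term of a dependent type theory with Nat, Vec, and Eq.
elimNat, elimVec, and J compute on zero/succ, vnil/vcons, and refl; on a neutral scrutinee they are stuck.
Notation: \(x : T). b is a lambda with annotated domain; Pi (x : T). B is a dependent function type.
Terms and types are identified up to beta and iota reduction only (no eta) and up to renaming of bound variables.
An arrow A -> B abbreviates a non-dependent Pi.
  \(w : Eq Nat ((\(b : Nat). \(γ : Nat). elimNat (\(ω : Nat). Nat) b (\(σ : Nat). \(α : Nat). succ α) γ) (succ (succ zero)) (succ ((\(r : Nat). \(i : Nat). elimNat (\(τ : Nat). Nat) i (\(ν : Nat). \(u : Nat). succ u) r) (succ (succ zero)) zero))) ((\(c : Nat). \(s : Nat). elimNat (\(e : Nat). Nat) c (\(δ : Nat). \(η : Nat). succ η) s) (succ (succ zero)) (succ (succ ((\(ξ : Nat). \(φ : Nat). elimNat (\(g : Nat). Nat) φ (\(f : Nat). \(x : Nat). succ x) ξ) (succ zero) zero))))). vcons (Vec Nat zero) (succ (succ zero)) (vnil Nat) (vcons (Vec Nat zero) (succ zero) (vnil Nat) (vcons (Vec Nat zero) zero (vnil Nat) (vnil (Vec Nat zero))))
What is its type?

inferred type:
  Eq Nat (succ (succ (succ (succ (succ zero))))) (succ (succ (succ (succ (succ zero))))) -> Vec (Vec Nat zero) (succ (succ (succ zero)))


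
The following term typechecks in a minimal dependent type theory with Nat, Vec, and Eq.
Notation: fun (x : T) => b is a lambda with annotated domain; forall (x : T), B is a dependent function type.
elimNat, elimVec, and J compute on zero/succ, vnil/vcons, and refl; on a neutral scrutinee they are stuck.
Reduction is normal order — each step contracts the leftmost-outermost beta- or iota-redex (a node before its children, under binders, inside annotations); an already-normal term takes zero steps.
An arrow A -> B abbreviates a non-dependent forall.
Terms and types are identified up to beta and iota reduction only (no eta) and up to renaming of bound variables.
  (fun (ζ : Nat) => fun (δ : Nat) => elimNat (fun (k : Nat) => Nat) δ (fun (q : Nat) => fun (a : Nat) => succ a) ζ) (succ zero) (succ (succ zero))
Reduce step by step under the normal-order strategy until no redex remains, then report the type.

normal-order reduction sequence:
  (fun (ζ : Nat) => fun (δ : Nat) => elimNat (fun (k : Nat) => Nat) δ (fun (q : Nat) => fun (a : Nat) => succ a) ζ) (succ zero) (succ (succ zero))
  ~> (fun (ζ : Nat) => elimNat (fun (δ : Nat) => Nat) ζ (fun (k : Nat) => fun (q : Nat) => succ q) (succ zero)) (succ (succ zero))
  ~> elimNat (fun (ζ : Nat) => Nat) (succ (succ zero)) (fun (δ : Nat) => fun (k : Nat) => succ k) (succ zero)
  ~> (fun (ζ : Nat) => fun (δ : Nat) => succ δ) zero (elimNat (fun (k : Nat) => Nat) (succ (succ zero)) (fun (q : Nat) => fun (a : Nat) => succ a) zero)
  ~> (fun (ζ : Nat) => succ ζ) (elimNat (fun (δ : Nat) => Nat) (succ (succ zero)) (fun (k : Nat) => fun (q : Nat) => succ q) zero)
  ~> succ (elimNat (fun (ζ : Nat) => Nat) (succ (succ zero)) (fun (δ : Nat) => fun (k : Nat) => succ k) zero)
  ~> succ (succ (succ zero))
the term's type:
  Nat


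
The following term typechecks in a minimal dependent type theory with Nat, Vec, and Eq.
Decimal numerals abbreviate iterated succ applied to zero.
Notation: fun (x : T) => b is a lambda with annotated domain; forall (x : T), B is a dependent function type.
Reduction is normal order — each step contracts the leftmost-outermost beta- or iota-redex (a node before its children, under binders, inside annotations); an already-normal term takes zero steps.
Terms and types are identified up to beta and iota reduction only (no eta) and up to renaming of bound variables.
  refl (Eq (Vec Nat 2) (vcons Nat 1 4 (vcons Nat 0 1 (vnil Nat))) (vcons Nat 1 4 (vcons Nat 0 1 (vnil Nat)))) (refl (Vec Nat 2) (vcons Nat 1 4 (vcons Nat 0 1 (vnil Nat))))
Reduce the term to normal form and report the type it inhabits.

resulting normal form:
  refl (Eq (Vec Nat 2) (vcons Nat 1 4 (vcons Nat 0 1 (vnil Nat))) (vcons Nat 1 4 (vcons Nat 0 1 (vnil Nat)))) (refl (Vec Nat 2) (vcons Nat 1 4 (vcons Nat 0 1 (vnil Nat))))
inferred type:
  Eq (Eq (Vec Nat 2) (vcons Nat 1 4 (vcons Nat 0 1 (vnil Nat))) (vcons Nat 1 4 (vcons Nat 0 1 (vnil Nat)))) (refl (Vec Nat 2) (vcons Nat 1 4 (vcons Nat 0 1 (vnil Nat)))) (refl (Vec Nat 2) (vcons Nat 1 4 (vcons Nat 0 1 (vnil Nat))))


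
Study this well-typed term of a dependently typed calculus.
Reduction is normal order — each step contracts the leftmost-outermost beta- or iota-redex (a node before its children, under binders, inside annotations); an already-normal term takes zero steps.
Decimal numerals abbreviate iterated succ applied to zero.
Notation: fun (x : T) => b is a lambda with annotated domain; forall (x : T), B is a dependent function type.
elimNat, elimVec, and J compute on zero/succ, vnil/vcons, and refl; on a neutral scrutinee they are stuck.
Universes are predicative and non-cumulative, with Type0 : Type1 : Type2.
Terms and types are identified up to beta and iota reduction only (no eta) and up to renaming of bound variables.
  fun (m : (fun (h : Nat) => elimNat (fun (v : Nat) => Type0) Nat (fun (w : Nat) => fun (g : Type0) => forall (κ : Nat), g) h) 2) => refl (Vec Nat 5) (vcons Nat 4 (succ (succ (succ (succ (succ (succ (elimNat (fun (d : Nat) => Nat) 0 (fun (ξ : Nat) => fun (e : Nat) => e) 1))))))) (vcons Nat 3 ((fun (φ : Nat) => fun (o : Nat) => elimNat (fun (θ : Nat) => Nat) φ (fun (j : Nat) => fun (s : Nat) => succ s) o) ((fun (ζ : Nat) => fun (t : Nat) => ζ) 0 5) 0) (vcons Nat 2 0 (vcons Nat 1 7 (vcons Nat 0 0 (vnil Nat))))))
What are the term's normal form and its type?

reduced normal form:
  fun (m : forall (h : Nat), forall (v : Nat), Nat) => refl (Vec Nat 5) (vcons Nat 4 6 (vcons Nat 3 0 (vcons Nat 2 0 (vcons Nat 1 7 (vcons Nat 0 0 (vnil Nat))))))
inferred type:
  forall (m : forall (h : Nat), forall (v : Nat), Nat), Eq (Vec Nat 5) (vcons Nat 4 6 (vcons Nat 3 0 (vcons Nat 2 0 (vcons Nat 1 7 (vcons Nat 0 0 (vnil Nat)))))) (vcons Nat 4 6 (vcons Nat 3 0 (vcons Nat 2 0 (vcons Nat 1 7 (vcons Nat 0 0 (vnil Nat))))))


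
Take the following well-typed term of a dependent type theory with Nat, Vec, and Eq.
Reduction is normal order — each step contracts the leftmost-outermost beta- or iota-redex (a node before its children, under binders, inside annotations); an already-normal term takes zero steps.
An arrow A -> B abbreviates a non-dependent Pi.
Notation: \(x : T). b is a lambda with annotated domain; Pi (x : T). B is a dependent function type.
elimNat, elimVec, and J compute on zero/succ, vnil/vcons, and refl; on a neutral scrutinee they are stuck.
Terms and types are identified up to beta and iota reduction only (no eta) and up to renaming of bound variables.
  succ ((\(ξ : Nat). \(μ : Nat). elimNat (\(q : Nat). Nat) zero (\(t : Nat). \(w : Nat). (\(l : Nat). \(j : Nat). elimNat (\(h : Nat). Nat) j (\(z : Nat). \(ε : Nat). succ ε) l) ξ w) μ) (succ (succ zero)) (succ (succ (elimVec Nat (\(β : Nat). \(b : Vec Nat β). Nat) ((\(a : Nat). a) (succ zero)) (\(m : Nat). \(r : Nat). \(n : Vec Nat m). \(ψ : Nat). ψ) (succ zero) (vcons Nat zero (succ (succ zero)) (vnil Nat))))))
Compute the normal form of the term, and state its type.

reduced normal form:
  succ (succ (succ (succ (succ (succ (succ zero))))))
the term's type:
  Nat
observation: contracting a beta-redex first, the term normalizes in 46 steps.


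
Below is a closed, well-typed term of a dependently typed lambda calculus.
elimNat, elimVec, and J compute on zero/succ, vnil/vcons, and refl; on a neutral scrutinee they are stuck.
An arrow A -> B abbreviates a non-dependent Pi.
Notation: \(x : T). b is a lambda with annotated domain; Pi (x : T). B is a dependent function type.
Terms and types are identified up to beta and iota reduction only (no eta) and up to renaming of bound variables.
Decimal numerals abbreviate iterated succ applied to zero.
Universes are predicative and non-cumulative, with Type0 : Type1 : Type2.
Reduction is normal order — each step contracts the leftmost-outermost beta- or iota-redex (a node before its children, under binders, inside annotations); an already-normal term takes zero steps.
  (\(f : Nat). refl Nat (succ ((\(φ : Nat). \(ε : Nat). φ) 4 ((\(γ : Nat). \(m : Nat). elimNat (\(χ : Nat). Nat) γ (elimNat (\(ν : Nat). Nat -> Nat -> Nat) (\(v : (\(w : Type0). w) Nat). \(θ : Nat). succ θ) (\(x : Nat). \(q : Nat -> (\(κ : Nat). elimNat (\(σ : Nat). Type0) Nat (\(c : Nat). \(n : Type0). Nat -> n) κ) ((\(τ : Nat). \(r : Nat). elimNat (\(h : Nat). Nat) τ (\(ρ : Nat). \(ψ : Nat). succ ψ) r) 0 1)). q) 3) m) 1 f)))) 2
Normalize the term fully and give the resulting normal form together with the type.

normal form:
  refl Nat 5
inferred type:
  Eq Nat 5 5


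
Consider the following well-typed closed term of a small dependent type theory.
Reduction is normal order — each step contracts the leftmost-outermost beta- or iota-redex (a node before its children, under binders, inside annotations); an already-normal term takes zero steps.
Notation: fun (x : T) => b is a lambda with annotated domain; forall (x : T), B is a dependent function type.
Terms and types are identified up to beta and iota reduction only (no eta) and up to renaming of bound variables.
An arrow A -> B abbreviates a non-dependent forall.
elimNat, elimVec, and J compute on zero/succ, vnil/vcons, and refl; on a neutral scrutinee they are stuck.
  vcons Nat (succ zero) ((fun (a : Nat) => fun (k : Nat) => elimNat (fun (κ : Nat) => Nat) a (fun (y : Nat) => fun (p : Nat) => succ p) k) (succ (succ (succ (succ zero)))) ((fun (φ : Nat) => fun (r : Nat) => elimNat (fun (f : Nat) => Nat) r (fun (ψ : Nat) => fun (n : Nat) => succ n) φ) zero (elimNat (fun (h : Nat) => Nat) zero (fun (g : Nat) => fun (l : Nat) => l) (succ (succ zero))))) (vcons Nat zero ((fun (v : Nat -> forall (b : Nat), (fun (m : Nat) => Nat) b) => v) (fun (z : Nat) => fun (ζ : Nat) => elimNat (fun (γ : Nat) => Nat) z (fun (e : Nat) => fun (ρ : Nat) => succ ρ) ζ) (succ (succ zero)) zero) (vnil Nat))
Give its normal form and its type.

normal form:
  vcons Nat (succ zero) (succ (succ (succ (succ zero)))) (vcons Nat zero (succ (succ zero)) (vnil Nat))
the term's type:
  Vec Nat (succ (succ zero))
observation: the term reaches its normal form after 17 normal-order steps.


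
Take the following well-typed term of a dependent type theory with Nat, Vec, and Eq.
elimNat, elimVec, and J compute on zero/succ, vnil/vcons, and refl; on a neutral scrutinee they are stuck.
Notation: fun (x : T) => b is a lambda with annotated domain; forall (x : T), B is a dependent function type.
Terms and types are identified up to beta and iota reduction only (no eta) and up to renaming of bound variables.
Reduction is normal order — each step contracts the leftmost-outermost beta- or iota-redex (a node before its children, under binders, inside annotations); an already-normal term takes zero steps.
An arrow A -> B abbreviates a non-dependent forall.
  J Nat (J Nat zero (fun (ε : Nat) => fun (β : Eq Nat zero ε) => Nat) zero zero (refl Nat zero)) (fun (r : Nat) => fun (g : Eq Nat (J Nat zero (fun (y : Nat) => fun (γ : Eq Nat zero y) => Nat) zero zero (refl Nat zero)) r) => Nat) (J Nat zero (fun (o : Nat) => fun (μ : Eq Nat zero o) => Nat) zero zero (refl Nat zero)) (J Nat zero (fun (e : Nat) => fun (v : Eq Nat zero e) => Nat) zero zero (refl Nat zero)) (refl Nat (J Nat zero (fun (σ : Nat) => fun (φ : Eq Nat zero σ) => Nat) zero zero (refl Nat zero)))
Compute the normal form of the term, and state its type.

resulting normal form:
  zero
inferred type:
  Nat
observation: 2 normal-order steps separate the term from its normal form.


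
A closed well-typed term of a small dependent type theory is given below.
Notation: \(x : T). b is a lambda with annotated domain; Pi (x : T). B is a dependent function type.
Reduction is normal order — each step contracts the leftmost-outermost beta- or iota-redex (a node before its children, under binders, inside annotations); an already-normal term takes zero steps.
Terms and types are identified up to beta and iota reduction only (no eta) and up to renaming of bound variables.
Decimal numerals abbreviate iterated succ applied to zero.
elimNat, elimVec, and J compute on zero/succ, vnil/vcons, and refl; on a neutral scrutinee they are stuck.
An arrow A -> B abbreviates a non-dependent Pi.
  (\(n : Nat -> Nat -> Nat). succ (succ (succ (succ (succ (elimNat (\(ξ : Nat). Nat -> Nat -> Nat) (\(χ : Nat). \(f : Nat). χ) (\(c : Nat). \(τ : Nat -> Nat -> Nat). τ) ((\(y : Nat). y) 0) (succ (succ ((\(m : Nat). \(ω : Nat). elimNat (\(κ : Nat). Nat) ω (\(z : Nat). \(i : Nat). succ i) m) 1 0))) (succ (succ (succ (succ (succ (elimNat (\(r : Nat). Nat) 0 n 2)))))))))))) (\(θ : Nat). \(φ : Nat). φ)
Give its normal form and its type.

reduced normal form:
  8
the term's type:
  Nat
observation: reduction starts at a beta-redex, and 11 normal-order steps reach the normal form.


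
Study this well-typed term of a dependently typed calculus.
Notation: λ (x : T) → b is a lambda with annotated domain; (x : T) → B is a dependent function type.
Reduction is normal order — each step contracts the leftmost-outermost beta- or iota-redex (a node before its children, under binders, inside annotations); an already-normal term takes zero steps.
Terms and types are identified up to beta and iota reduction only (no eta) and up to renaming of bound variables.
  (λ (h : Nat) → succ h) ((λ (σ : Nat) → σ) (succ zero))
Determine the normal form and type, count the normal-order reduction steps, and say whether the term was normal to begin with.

resulting normal form:
  succ (succ zero)
the term's type:
  Nat
steps to reach normal form (normal order): 2
already normal: no
first contracted redex: a beta-redex
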